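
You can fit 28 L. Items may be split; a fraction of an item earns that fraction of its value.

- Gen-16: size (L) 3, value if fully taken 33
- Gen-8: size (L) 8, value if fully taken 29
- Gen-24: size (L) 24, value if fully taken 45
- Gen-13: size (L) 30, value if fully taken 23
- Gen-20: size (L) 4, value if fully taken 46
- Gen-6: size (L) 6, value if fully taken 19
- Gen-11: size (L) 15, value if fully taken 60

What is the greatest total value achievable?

160.75

Best value per unit of size first: Gen-20 46/4≈11.5, Gen-16 33/3≈11, Gen-11 60/15≈4, Gen-8 29/8≈3.62, Gen-6 19/6≈3.17, Gen-24 45/24≈1.88, Gen-13 23/30≈0.767.
Gen-20: take in full, 4 L for value 46 ; 24 left.
All 3 L of Gen-16 fit (value 33) ; 21 remain.
All 15 L of Gen-11 fit (value 60) ; 6 remain.
Fill the last 6 L with part of Gen-8: 6/8 of it earns 21.75.
Total value = 160.75.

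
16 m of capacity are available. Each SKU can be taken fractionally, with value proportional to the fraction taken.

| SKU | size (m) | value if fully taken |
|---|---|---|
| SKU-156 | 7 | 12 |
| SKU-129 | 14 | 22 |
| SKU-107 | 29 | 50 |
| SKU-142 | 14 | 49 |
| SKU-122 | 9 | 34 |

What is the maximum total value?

Sort by value density: SKU-122 34/9≈3.78, SKU-142 49/14≈3.5, SKU-107 50/29≈1.72, SKU-156 12/7≈1.71, SKU-129 22/14≈1.57.
SKU-122: take in full, 9 m for value 34 — 7 left.
Only 7 m remain; take 7/14 of SKU-142 for value 49×7/14 = 24.5.
Total value = 58.5.

58.5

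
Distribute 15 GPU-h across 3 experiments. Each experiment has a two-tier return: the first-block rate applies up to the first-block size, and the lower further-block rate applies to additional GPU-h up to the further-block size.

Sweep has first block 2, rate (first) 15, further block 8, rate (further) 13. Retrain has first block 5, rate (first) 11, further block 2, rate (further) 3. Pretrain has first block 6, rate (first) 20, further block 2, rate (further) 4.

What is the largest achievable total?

241

Order all 6 blocks by rate: Pretrain/T1 20 > Sweep/T1 15 > Sweep/T2 13 > Retrain/T1 11 > Pretrain/T2 4 > Retrain/T2 3.
Pretrain/T1 (20): +6 — 9 left.
Sweep T1 at 15: fill all 2 — 7 left.
Sweep T2 at 13: only 7 left, fill 7.
Total = 20×6 + 15×2 + 13×7 = 241.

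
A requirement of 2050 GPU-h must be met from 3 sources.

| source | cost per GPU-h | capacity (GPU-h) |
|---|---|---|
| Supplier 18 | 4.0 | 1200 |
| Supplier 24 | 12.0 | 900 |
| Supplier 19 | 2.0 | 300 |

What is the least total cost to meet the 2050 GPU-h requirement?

Cheapest first:
Supplier 19 at 2.0: take all 300 GPU-h → 1750 still needed.
Take 1200 from Supplier 18 at 4.0 → need 550 more.
Supplier 24 at 12.0: take 550 of its 900 → requirement met.
Cost = 300×2.0 + 1200×4.0 + 550×12.0 = 12000.

12000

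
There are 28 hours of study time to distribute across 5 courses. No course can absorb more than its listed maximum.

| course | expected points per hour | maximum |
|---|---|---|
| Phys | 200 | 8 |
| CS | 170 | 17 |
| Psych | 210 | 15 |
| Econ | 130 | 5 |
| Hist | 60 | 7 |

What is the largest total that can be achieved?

Rank by expected points per hour: Psych 210 > Phys 200 > CS 170 > Econ 130 > Hist 60.
Psych: +15 to 15 (cap) ; 13 left.
Phys: +8 to 8 (cap) ; 5 left.
Only 5 left; CS takes them to reach 5.
Total = 200×8 + 170×5 + 210×15 = 5600.

5600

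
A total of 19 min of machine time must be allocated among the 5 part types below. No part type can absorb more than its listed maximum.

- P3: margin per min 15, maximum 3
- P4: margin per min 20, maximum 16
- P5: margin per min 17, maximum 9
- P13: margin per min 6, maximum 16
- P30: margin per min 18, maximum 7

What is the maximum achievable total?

Order the part types by margin per min: P4 20 > P30 18 > P5 17 > P3 15 > P13 6.
P4: +16 to 16 (cap) — 3 left.
P30 has room for 7 but only 3 remain, so it gets 3.
Total = 20×16 + 18×3 = 374.

374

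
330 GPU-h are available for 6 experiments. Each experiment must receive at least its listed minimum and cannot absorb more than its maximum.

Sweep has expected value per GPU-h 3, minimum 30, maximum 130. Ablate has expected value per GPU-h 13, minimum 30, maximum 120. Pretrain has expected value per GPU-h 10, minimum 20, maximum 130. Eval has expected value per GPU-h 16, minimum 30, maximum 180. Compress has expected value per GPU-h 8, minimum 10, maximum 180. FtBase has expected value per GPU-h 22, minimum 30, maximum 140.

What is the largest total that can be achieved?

5440

Meeting every minimum uses 30+30+20+30+10+30 = 150 GPU-h, leaving 180.
Order the experiments by expected value per GPU-h: FtBase 22 > Eval 16 > Ablate 13 > Pretrain 10 > Compress 8 > Sweep 3.
FtBase takes 110 more to reach its cap of 140 — 70 left.
Only 70 left; Eval takes them to reach 100.
Total = 3×30 + 13×30 + 10×20 + 16×100 + 8×10 + 22×140 = 5440.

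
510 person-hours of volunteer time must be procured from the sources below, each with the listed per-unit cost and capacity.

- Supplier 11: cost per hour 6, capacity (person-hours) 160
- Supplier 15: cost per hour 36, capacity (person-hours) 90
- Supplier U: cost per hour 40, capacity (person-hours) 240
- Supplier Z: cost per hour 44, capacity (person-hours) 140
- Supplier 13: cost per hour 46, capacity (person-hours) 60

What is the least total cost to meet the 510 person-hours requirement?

14680

Fill from the cheapest source first.
Take 160 from Supplier 11 at 6 → need 350 more.
Supplier 15 at 36: take all 90 person-hours → 260 still needed.
Take 240 from Supplier U at 40 → need 20 more.
Supplier Z at 44: take 20 of its 140 → requirement met.
Supplier 13: unused.
Cost = 160×6 + 90×36 + 240×40 + 20×44 = 14680.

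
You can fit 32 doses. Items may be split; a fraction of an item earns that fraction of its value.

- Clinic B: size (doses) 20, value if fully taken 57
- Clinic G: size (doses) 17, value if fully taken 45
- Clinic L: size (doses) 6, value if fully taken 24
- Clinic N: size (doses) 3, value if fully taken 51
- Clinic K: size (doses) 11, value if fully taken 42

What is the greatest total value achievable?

Sort by value density: Clinic N 51/3≈17, Clinic L 24/6≈4, Clinic K 42/11≈3.82, Clinic B 57/20≈2.85, Clinic G 45/17≈2.65.
Take all of Clinic N (3 doses, value 51) — 29 doses left.
Take all of Clinic L (6 doses, value 24) — 23 doses left.
All 11 doses of Clinic K fit (value 42) — 12 remain.
12 doses left: a 12/20 share of Clinic B gives 57×12/20 = 34.2.
Total value = 151.2.

151.2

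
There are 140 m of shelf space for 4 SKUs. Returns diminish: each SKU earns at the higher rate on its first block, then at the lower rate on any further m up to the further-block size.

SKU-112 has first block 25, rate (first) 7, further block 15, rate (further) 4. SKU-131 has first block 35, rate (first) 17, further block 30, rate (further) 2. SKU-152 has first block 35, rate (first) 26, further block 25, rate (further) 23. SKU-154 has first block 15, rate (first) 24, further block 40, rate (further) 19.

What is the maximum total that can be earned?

3030

Treat each block as its own option and order by rate: SKU-152/T1 26 > SKU-154/T1 24 > SKU-152/T2 23 > SKU-154/T2 19 > SKU-131/T1 17 > SKU-112/T1 7 > SKU-112/T2 4 > SKU-131/T2 2.
SKU-152/T1 (26): +35 ; 105 left.
SKU-154 T1 at 24: fill all 15 ; 90 left.
SKU-152/T2 (23): +25 ; 65 left.
Fill SKU-154 T2 block (40 at 19) ; 25 left.
SKU-131 T1 at 17: only 25 left, fill 25.
Total = 26×35 + 24×15 + 23×25 + 19×40 + 17×25 = 3030.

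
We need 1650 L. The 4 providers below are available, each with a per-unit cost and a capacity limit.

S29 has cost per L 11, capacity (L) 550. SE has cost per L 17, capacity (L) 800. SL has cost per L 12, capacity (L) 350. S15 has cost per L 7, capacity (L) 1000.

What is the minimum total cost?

14250

Use providers in increasing cost order.
S15 (7): use full 1000 — 650 L to go.
Take 550 from S29 at 11 — need 100 more.
Take 100 from SL at 12 to finish.
SE: unused.
Cost = 1000×7 + 550×11 + 100×12 = 14250.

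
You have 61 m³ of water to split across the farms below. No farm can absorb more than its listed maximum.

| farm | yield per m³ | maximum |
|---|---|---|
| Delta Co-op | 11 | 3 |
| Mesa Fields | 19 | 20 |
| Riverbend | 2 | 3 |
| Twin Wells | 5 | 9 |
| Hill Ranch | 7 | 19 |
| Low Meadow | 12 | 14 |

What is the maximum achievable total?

739

Rank by yield per m³: Mesa Fields 19 > Low Meadow 12 > Delta Co-op 11 > Hill Ranch 7 > Twin Wells 5 > Riverbend 2.
Mesa Fields: +20 to 20 (cap) → 41 left.
Low Meadow: +14 to 14 (cap) → 27 left.
Give Delta Co-op 3 to hit its cap of 3 → 24 left.
Hill Ranch: +19 to 19 (cap) → 5 left.
Twin Wells has room for 9 but only 5 remain, so it gets 5.
Total = 11×3 + 19×20 + 5×5 + 7×19 + 12×14 = 739.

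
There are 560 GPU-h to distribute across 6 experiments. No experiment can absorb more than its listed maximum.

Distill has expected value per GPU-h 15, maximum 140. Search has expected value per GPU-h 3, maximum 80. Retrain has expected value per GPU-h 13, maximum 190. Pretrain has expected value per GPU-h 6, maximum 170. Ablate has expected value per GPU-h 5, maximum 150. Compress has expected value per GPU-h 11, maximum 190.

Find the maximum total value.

Order the experiments by expected value per GPU-h: Distill 15 > Retrain 13 > Compress 11 > Pretrain 6 > Ablate 5 > Search 3.
Distill takes 140 to reach its cap of 140 → 420 left.
Give Retrain 190 to hit its cap of 190 → 230 left.
Give Compress 190 to hit its cap of 190 → 40 left.
Pretrain has room for 170 but only 40 remain, so it gets 40.
Total = 15×140 + 13×190 + 6×40 + 11×190 = 6900.

6900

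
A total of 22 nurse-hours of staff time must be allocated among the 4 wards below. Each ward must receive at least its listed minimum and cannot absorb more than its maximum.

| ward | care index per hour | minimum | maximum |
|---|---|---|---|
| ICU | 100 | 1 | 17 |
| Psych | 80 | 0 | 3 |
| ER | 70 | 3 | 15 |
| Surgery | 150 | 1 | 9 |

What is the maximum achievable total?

Meeting every minimum uses 1+0+3+1 = 5 nurse-hours, leaving 17.
Order the wards by care index per hour: Surgery 150 > ICU 100 > Psych 80 > ER 70.
Surgery: +8 to 9 (cap) ; 9 left.
ICU: +9 (room for 16) → 10. Pool exhausted.
Total = 100×10 + 70×3 + 150×9 = 2560.

2560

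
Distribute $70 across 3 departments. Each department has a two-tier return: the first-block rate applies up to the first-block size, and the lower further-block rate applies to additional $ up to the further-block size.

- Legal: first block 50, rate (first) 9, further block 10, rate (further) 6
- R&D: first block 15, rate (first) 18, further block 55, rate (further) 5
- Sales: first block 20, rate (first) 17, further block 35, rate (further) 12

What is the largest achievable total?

Order all 6 blocks by rate: R&D/T1 18 > Sales/T1 17 > Sales/T2 12 > Legal/T1 9 > Legal/T2 6 > R&D/T2 5.
Fill R&D T1 block (15 at 18) → 55 left.
Sales/T1 (17): +20 → 35 left.
Sales T2 at 12: fill all 35 → 0 left.
Total = 18×15 + 17×20 + 12×35 = 1030.

1030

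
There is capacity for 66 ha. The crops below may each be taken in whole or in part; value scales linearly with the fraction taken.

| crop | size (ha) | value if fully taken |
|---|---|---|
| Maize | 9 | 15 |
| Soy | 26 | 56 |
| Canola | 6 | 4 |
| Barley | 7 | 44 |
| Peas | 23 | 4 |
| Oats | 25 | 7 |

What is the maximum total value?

Sort by value density: Barley 44/7≈6.29, Soy 56/26≈2.15, Maize 15/9≈1.67, Canola 4/6≈0.667, Oats 7/25≈0.28, Peas 4/23≈0.174.
Barley: take in full, 7 ha for value 44 — 59 left.
Soy: take in full, 26 ha for value 56 — 33 left.
Take all of Maize (9 ha, value 15) — 24 ha left.
Take all of Canola (6 ha, value 4) — 18 ha left.
Only 18 ha remain; take 18/25 of Oats for value 7×18/25 = 5.04.
Total value = 124.04.

124.04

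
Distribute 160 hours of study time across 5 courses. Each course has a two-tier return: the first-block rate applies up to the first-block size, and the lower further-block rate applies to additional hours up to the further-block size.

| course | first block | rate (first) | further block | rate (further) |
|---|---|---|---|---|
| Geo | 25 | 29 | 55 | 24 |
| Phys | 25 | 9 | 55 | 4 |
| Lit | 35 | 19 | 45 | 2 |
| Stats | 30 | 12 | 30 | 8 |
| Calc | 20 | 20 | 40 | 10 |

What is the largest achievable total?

Treat each block as its own option and order by rate: Geo/T1 29 > Geo/T2 24 > Calc/T1 20 > Lit/T1 19 > Stats/T1 12 > Calc/T2 10 > Phys/T1 9 > Stats/T2 8 > Phys/T2 4 > Lit/T2 2.
Geo T1 at 29: fill all 25 — 135 left.
Geo T2 at 24: fill all 55 — 80 left.
Fill Calc T1 block (20 at 20) — 60 left.
Fill Lit T1 block (35 at 19) — 25 left.
Stats/T1: +25 of 30 at 12; pool empty.
Total = 29×25 + 24×55 + 20×20 + 19×35 + 12×25 = 3410.

3410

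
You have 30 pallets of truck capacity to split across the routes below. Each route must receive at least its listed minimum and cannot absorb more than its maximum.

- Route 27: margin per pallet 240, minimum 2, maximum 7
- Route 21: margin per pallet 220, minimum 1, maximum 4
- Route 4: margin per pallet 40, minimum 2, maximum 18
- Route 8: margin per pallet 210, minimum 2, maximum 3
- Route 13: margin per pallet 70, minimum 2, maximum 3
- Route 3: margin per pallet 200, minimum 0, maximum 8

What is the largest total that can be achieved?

Meeting every minimum uses 2+1+2+2+2+0 = 9 pallets, leaving 21.
Order the routes by margin per pallet: Route 27 240 > Route 21 220 > Route 8 210 > Route 3 200 > Route 13 70 > Route 4 40.
Route 27: +5 to 7 (cap) → 16 left.
Route 21: +3 to 4 (cap) → 13 left.
Route 8: +1 to 3 (cap) → 12 left.
Route 3: +8 to 8 (cap) → 4 left.
Give Route 13 1 more to hit its cap of 3 → 3 left.
Route 4: +3 (room for 16) → 5. Pool exhausted.
Total = 240×7 + 220×4 + 40×5 + 210×3 + 70×3 + 200×8 = 5200.

5200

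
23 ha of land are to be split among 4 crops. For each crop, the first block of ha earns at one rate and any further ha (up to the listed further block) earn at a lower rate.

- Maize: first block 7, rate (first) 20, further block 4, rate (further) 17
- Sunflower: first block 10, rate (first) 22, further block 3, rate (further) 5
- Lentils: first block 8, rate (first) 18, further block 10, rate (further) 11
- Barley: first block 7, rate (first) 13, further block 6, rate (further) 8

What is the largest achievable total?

Rank every tier by rate: Sunflower/first 22 > Maize/first 20 > Lentils/first 18 > Maize/second 17 > Barley/first 13 > Lentils/second 11 > Barley/second 8 > Sunflower/second 5.
Sunflower/first (22): +10 — 13 left.
Maize first at 20: fill all 7 — 6 left.
6 remain; put them into Lentils first at 18.
Total = 22×10 + 20×7 + 18×6 = 468.

468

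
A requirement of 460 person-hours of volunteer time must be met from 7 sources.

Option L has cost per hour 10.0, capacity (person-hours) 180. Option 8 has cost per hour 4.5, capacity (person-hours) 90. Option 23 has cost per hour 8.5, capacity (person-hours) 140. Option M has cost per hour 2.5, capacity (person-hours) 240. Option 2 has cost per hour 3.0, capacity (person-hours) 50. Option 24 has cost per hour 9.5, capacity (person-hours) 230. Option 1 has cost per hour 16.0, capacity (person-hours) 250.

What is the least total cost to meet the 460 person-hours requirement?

Use sources in increasing cost order.
Option M (2.5): use full 240 — 220 person-hours to go.
Option 2 at 3.0: take all 50 person-hours — 170 still needed.
Option 8 at 4.5: take all 90 person-hours — 80 still needed.
Take 80 from Option 23 at 8.5 to finish.
Option 24, Option L, Option 1: unused.
Cost = 240×2.5 + 50×3.0 + 90×4.5 + 80×8.5 = 1835.

1835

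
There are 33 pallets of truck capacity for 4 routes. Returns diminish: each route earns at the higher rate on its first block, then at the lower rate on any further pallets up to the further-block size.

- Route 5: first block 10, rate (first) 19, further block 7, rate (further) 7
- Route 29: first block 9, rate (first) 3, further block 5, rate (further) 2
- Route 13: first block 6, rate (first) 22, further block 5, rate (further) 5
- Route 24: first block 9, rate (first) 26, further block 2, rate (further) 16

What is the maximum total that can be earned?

Rank every tier by rate: Route 24/first 26 > Route 13/first 22 > Route 5/first 19 > Route 24/second 16 > Route 5/second 7 > Route 13/second 5 > Route 29/first 3 > Route 29/second 2.
Route 24 first at 26: fill all 9 ; 24 left.
Fill Route 13 first block (6 at 22) ; 18 left.
Route 5 first at 19: fill all 10 ; 8 left.
Route 24/second (16): +2 ; 6 left.
6 remain; put them into Route 5 second at 7.
Total = 26×9 + 22×6 + 19×10 + 16×2 + 7×6 = 630.

630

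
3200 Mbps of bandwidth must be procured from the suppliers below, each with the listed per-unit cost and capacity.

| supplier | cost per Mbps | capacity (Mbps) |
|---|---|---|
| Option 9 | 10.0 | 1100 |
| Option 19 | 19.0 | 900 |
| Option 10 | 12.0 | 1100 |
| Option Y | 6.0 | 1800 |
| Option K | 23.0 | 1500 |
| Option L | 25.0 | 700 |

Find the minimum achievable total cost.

Cheapest first:
Option Y (6.0): use full 1800 — 1400 Mbps to go.
Take 1100 from Option 9 at 10.0 — need 300 more.
Option 10 at 12.0: take 300 of its 1100 — requirement met.
Option 19, Option K, Option L: unused.
Cost = 1800×6.0 + 1100×10.0 + 300×12.0 = 25400.

25400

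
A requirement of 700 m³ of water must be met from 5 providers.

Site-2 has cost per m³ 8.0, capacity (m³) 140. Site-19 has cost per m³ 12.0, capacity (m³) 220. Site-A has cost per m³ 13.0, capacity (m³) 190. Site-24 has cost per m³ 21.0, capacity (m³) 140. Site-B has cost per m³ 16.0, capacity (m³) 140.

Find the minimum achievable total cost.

Cheapest first:
Site-2 (8.0): use full 140 ; 560 m³ to go.
Site-19 (12.0): use full 220 ; 340 m³ to go.
Site-A (13.0): use full 190 ; 150 m³ to go.
Take 140 from Site-B at 16.0 ; need 10 more.
Site-24 at 21.0: take 10 of its 140 ; requirement met.
Cost = 140×8.0 + 220×12.0 + 190×13.0 + 140×16.0 + 10×21.0 = 8680.

8680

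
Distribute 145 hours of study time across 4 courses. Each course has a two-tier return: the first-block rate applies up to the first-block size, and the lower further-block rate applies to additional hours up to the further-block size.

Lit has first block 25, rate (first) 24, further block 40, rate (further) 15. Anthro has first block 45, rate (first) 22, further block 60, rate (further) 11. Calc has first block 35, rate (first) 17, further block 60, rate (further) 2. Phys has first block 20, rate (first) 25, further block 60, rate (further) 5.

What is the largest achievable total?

2985

Treat each block as its own option and order by rate: Phys/T1 25 > Lit/T1 24 > Anthro/T1 22 > Calc/T1 17 > Lit/T2 15 > Anthro/T2 11 > Phys/T2 5 > Calc/T2 2.
Phys/T1 (25): +20 → 125 left.
Lit/T1 (24): +25 → 100 left.
Anthro/T1 (22): +45 → 55 left.
Calc T1 at 17: fill all 35 → 20 left.
Lit T2 at 15: only 20 left, fill 20.
Total = 25×20 + 24×25 + 22×45 + 17×35 + 15×20 = 2985.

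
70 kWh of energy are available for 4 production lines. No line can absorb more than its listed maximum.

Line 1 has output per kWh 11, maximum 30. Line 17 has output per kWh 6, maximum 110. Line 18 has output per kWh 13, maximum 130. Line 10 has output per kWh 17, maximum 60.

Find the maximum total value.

Order the production lines by output per kWh: Line 10 17 > Line 18 13 > Line 1 11 > Line 17 6.
Line 10 takes 60 to reach its cap of 60 — 10 left.
Line 18 has room for 130 but only 10 remain, so it gets 10.
Total = 13×10 + 17×60 = 1150.

1150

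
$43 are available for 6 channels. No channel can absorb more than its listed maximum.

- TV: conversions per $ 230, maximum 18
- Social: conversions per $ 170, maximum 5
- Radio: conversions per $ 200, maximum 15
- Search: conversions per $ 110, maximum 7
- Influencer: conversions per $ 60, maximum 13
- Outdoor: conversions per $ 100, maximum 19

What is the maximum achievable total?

Rank by conversions per $: TV 230 > Radio 200 > Social 170 > Search 110 > Outdoor 100 > Influencer 60.
Give TV 18 to hit its cap of 18 → 25 left.
Radio takes 15 to reach its cap of 15 → 10 left.
Social takes 5 to reach its cap of 5 → 5 left.
Search: +5 (room for 7) → 5. Pool exhausted.
Total = 230×18 + 170×5 + 200×15 + 110×5 = 8540.

8540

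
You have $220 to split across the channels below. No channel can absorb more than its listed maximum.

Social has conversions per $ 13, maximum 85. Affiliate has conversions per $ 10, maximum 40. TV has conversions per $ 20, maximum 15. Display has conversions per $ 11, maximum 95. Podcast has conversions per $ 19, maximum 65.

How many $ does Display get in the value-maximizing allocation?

55

Rank by conversions per $: TV 20 > Podcast 19 > Social 13 > Display 11 > Affiliate 10.
Give TV 15 to hit its cap of 15 → 205 left.
Podcast takes 65 to reach its cap of 65 → 140 left.
Social: +85 to 85 (cap) → 55 left.
Display: +55 (room for 95) → 55. Pool exhausted.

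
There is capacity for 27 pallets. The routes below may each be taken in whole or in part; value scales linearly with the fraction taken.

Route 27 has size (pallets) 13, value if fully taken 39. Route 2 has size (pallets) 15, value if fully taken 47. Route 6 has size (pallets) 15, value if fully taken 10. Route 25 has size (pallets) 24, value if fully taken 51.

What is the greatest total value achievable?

Best value per unit of size first: Route 2 47/15≈3.13, Route 27 39/13≈3, Route 25 51/24≈2.12, Route 6 10/15≈0.667.
Take all of Route 2 (15 pallets, value 47) → 12 pallets left.
12 pallets left: a 12/13 share of Route 27 gives 39×12/13 = 36.
Total value = 83.

83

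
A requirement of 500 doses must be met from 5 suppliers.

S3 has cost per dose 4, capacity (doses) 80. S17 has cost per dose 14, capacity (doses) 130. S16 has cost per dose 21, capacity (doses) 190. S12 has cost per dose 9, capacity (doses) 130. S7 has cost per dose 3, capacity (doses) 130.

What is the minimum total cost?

4330

Cheapest first:
Take 130 from S7 at 3 — need 370 more.
S3 at 4: take all 80 doses — 290 still needed.
S12 (9): use full 130 — 160 doses to go.
S17 at 14: take all 130 doses — 30 still needed.
S16 (21): take the remaining 30 — done.
Cost = 130×3 + 80×4 + 130×9 + 130×14 + 30×21 = 4330.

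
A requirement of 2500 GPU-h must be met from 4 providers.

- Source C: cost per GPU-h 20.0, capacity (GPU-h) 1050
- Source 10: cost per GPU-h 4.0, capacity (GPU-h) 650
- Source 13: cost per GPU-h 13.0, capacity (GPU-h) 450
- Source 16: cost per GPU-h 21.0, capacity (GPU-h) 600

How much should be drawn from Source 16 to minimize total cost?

350

Cheapest first:
Source 10 at 4.0: take all 650 GPU-h — 1850 still needed.
Source 13 (13.0): use full 450 — 1400 GPU-h to go.
Take 1050 from Source C at 20.0 — need 350 more.
Take 350 from Source 16 at 21.0 to finish.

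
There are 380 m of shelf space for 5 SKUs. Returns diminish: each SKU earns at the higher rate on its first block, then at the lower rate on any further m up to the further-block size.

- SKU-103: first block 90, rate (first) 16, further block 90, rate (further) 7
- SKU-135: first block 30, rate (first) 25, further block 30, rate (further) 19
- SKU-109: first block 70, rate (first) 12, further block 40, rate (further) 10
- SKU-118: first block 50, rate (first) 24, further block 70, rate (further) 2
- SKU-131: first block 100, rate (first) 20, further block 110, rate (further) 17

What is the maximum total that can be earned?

Order all 10 blocks by rate: SKU-135/T1 25 > SKU-118/T1 24 > SKU-131/T1 20 > SKU-135/T2 19 > SKU-131/T2 17 > SKU-103/T1 16 > SKU-109/T1 12 > SKU-109/T2 10 > SKU-103/T2 7 > SKU-118/T2 2.
SKU-135/T1 (25): +30 ; 350 left.
Fill SKU-118 T1 block (50 at 24) ; 300 left.
SKU-131/T1 (20): +100 ; 200 left.
Fill SKU-135 T2 block (30 at 19) ; 170 left.
SKU-131/T2 (17): +110 ; 60 left.
SKU-103/T1: +60 of 90 at 16; pool empty.
Total = 25×30 + 24×50 + 20×100 + 19×30 + 17×110 + 16×60 = 7350.

7350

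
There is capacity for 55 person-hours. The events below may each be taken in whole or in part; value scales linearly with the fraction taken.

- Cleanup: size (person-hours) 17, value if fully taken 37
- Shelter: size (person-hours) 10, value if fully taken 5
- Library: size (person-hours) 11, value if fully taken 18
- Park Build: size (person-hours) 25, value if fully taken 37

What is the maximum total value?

Sort by value density: Cleanup 37/17≈2.18, Library 18/11≈1.64, Park Build 37/25≈1.48, Shelter 5/10≈0.5.
All 17 person-hours of Cleanup fit (value 37) — 38 remain.
Take all of Library (11 person-hours, value 18) — 27 person-hours left.
All 25 person-hours of Park Build fit (value 37) — 2 remain.
2 person-hours left: a 2/10 share of Shelter gives 5×2/10 = 1.
Total value = 93.

93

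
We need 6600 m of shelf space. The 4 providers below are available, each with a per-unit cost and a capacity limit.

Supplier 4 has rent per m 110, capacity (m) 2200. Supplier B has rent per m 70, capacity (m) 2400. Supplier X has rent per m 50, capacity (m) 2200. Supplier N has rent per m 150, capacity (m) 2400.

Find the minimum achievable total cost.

498000

Cheapest first:
Supplier X at 50: take all 2200 m — 4400 still needed.
Supplier B (70): use full 2400 — 2000 m to go.
Supplier 4 (110): take the remaining 2000 — done.
Supplier N: unused.
Cost = 2200×50 + 2400×70 + 2000×110 = 498000.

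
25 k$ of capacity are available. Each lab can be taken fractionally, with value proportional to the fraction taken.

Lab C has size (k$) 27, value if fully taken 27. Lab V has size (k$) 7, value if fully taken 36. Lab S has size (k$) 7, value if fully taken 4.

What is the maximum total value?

54

Best value per unit of size first: Lab V 36/7≈5.14, Lab C 27/27≈1, Lab S 4/7≈0.571.
All 7 k$ of Lab V fit (value 36) — 18 remain.
Fill the last 18 k$ with part of Lab C: 18/27 of it earns 18.
Total value = 54.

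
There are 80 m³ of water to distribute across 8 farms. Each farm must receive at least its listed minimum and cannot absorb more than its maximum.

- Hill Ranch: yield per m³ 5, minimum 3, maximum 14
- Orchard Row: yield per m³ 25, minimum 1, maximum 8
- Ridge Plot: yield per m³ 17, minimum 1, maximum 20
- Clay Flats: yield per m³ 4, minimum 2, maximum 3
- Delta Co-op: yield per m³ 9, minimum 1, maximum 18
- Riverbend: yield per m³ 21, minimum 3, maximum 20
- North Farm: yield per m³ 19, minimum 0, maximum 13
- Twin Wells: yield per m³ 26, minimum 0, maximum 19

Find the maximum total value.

Meeting every minimum uses 3+1+1+2+1+3+0+0 = 11 m³, leaving 69.
Rank by yield per m³: Twin Wells 26 > Orchard Row 25 > Riverbend 21 > North Farm 19 > Ridge Plot 17 > Delta Co-op 9 > Hill Ranch 5 > Clay Flats 4.
Twin Wells takes 19 more to reach its cap of 19 — 50 left.
Orchard Row: +7 to 8 (cap) — 43 left.
Riverbend: +17 to 20 (cap) — 26 left.
North Farm: +13 to 13 (cap) — 13 left.
Ridge Plot: +13 (room for 19) → 14. Pool exhausted.
Total = 5×3 + 25×8 + 17×14 + 4×2 + 9×1 + 21×20 + 19×13 + 26×19 = 1631.

1631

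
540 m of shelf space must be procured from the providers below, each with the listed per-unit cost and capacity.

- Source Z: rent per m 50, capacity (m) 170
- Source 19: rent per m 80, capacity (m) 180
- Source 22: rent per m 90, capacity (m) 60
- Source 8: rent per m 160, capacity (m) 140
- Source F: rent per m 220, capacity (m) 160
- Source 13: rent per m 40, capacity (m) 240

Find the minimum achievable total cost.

28500

Cheapest first:
Source 13 at 40: take all 240 m ; 300 still needed.
Take 170 from Source Z at 50 ; need 130 more.
Take 130 from Source 19 at 80 to finish.
Source 22, Source 8, Source F: unused.
Cost = 240×40 + 170×50 + 130×80 = 28500.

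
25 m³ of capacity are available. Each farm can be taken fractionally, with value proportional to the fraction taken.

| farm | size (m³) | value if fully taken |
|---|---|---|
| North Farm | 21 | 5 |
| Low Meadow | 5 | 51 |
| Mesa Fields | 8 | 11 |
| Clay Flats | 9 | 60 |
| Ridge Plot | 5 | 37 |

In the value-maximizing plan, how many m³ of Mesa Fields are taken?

6

Sort by value density: Low Meadow 51/5≈10.2, Ridge Plot 37/5≈7.4, Clay Flats 60/9≈6.67, Mesa Fields 11/8≈1.38, North Farm 5/21≈0.238.
Low Meadow: take in full, 5 m³ for value 51 ; 20 left.
Ridge Plot: take in full, 5 m³ for value 37 ; 15 left.
Take all of Clay Flats (9 m³, value 60) ; 6 m³ left.
6 m³ left: a 6/8 share of Mesa Fields gives 11×6/8 = 8.25.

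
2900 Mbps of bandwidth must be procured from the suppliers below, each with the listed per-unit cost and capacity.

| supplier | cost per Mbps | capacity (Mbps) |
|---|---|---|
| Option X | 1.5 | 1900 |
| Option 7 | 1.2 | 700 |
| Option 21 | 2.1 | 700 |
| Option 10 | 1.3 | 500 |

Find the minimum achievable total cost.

Fill from the cheapest supplier first.
Take 700 from Option 7 at 1.2 ; need 2200 more.
Option 10 (1.3): use full 500 ; 1700 Mbps to go.
Option X at 1.5: take 1700 of its 1900 ; requirement met.
Option 21: unused.
Cost = 700×1.2 + 500×1.3 + 1700×1.5 = 4040.

4040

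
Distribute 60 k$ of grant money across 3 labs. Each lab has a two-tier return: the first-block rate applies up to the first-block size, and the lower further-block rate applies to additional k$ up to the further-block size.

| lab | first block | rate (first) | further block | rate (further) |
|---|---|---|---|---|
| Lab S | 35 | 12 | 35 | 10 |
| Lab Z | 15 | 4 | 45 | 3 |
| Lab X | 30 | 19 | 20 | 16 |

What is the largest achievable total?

1010

Rank every tier by rate: Lab X/T1 19 > Lab X/T2 16 > Lab S/T1 12 > Lab S/T2 10 > Lab Z/T1 4 > Lab Z/T2 3.
Fill Lab X T1 block (30 at 19) — 30 left.
Lab X T2 at 16: fill all 20 — 10 left.
Lab S T1 at 12: only 10 left, fill 10.
Total = 19×30 + 16×20 + 12×10 = 1010.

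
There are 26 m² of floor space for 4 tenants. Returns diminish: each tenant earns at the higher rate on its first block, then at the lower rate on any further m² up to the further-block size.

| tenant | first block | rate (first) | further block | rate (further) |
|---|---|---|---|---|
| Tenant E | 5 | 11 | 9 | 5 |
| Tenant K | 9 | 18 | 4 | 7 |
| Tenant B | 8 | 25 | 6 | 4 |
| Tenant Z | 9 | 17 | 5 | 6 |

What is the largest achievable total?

Rank every tier by rate: Tenant B/T1 25 > Tenant K/T1 18 > Tenant Z/T1 17 > Tenant E/T1 11 > Tenant K/T2 7 > Tenant Z/T2 6 > Tenant E/T2 5 > Tenant B/T2 4.
Fill Tenant B T1 block (8 at 25) → 18 left.
Tenant K T1 at 18: fill all 9 → 9 left.
Tenant Z/T1 (17): +9 → 0 left.
Total = 25×8 + 18×9 + 17×9 = 515.

515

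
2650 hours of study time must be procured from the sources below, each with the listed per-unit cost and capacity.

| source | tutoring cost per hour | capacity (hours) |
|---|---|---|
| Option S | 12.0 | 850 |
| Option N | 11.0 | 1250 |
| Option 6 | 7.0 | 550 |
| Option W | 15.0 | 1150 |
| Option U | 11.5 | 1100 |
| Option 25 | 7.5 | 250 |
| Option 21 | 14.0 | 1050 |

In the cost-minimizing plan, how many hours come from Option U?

Use sources in increasing cost order.
Take 550 from Option 6 at 7.0 → need 2100 more.
Option 25 (7.5): use full 250 → 1850 hours to go.
Take 1250 from Option N at 11.0 → need 600 more.
Option U (11.5): take the remaining 600 → done.
Option S, Option 21, Option W: unused.

600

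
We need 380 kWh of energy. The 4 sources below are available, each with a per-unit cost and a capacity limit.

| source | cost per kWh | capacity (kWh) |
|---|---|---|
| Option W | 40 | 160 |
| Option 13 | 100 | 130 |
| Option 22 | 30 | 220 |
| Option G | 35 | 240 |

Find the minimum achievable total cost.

Use sources in increasing cost order.
Option 22 at 30: take all 220 kWh ; 160 still needed.
Option G (35): take the remaining 160 ; done.
Option W, Option 13: unused.
Cost = 220×30 + 160×35 = 12200.

12200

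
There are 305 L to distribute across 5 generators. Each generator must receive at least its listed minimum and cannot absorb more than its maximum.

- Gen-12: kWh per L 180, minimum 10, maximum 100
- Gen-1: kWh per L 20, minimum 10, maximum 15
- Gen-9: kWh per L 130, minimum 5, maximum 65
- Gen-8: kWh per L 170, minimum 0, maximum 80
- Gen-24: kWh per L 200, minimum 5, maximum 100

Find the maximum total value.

53750

Meeting every minimum uses 10+10+5+0+5 = 30 L, leaving 275.
Rank by kWh per L: Gen-24 200 > Gen-12 180 > Gen-8 170 > Gen-9 130 > Gen-1 20.
Gen-24: +95 to 100 (cap) → 180 left.
Gen-12: +90 to 100 (cap) → 90 left.
Gen-8 takes 80 more to reach its cap of 80 → 10 left.
Gen-9: +10 (room for 60) → 15. Pool exhausted.
Total = 180×100 + 20×10 + 130×15 + 170×80 + 200×100 = 53750.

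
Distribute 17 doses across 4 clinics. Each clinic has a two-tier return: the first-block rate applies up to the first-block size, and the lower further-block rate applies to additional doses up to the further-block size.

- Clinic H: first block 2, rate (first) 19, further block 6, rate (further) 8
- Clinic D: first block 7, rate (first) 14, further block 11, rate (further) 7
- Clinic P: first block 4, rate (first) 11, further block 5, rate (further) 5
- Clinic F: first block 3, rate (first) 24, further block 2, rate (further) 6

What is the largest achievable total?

Rank every tier by rate: Clinic F/first 24 > Clinic H/first 19 > Clinic D/first 14 > Clinic P/first 11 > Clinic H/second 8 > Clinic D/second 7 > Clinic F/second 6 > Clinic P/second 5.
Clinic F/first (24): +3 ; 14 left.
Clinic H first at 19: fill all 2 ; 12 left.
Clinic D first at 14: fill all 7 ; 5 left.
Fill Clinic P first block (4 at 11) ; 1 left.
Clinic H second at 8: only 1 left, fill 1.
Total = 24×3 + 19×2 + 14×7 + 11×4 + 8×1 = 260.

260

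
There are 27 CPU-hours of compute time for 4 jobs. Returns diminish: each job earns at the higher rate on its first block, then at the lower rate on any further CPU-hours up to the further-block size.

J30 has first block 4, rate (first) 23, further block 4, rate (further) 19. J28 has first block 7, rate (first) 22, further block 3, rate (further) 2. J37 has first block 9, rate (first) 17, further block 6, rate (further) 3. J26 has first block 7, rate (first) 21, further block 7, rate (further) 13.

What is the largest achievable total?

Treat each block as its own option and order by rate: J30/first 23 > J28/first 22 > J26/first 21 > J30/second 19 > J37/first 17 > J26/second 13 > J37/second 3 > J28/second 2.
J30/first (23): +4 — 23 left.
J28 first at 22: fill all 7 — 16 left.
Fill J26 first block (7 at 21) — 9 left.
J30 second at 19: fill all 4 — 5 left.
5 remain; put them into J37 first at 17.
Total = 23×4 + 22×7 + 21×7 + 19×4 + 17×5 = 554.

554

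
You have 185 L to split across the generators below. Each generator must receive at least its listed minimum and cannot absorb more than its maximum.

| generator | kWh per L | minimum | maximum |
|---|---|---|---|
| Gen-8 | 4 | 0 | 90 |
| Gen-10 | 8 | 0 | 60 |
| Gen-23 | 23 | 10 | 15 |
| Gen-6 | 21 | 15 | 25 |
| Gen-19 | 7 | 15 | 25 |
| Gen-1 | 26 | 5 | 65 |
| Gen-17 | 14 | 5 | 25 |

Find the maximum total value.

3335

Meeting every minimum uses 0+0+10+15+15+5+5 = 50 L, leaving 135.
Rank by kWh per L: Gen-1 26 > Gen-23 23 > Gen-6 21 > Gen-17 14 > Gen-10 8 > Gen-19 7 > Gen-8 4.
Gen-1 takes 60 more to reach its cap of 65 → 75 left.
Gen-23: +5 to 15 (cap) → 70 left.
Gen-6: +10 to 25 (cap) → 60 left.
Gen-17 takes 20 more to reach its cap of 25 → 40 left.
Gen-10: +40 (room for 60) → 40. Pool exhausted.
Total = 8×40 + 23×15 + 21×25 + 7×15 + 26×65 + 14×25 = 3335.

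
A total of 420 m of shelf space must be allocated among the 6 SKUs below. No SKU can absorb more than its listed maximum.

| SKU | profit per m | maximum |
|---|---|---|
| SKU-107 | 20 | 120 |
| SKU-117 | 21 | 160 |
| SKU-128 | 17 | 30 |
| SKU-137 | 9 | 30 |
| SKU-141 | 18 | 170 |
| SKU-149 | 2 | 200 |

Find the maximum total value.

8280

Order the SKUs by profit per m: SKU-117 21 > SKU-107 20 > SKU-141 18 > SKU-128 17 > SKU-137 9 > SKU-149 2.
SKU-117: +160 to 160 (cap) — 260 left.
SKU-107 takes 120 to reach its cap of 120 — 140 left.
Only 140 left; SKU-141 takes them to reach 140.
Total = 20×120 + 21×160 + 18×140 = 8280.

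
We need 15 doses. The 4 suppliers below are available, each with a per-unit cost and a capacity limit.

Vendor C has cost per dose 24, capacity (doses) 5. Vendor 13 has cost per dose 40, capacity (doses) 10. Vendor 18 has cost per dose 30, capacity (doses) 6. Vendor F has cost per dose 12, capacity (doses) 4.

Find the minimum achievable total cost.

348

Cheapest first:
Take 4 from Vendor F at 12 ; need 11 more.
Vendor C (24): use full 5 ; 6 doses to go.
Vendor 18 at 30: take all 6 doses ; 0 still needed.
Vendor 13: unused.
Cost = 4×12 + 5×24 + 6×30 = 348.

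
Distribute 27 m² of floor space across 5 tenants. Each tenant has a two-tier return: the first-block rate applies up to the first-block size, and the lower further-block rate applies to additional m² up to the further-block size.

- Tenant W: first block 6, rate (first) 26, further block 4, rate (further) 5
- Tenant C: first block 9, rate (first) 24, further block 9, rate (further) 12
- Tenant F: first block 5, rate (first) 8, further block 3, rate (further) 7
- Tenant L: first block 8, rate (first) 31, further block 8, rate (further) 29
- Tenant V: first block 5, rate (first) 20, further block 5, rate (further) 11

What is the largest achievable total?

Order all 10 blocks by rate: Tenant L/first 31 > Tenant L/second 29 > Tenant W/first 26 > Tenant C/first 24 > Tenant V/first 20 > Tenant C/second 12 > Tenant V/second 11 > Tenant F/first 8 > Tenant F/second 7 > Tenant W/second 5.
Fill Tenant L first block (8 at 31) ; 19 left.
Tenant L second at 29: fill all 8 ; 11 left.
Tenant W/first (26): +6 ; 5 left.
Tenant C first at 24: only 5 left, fill 5.
Total = 31×8 + 29×8 + 26×6 + 24×5 = 756.

756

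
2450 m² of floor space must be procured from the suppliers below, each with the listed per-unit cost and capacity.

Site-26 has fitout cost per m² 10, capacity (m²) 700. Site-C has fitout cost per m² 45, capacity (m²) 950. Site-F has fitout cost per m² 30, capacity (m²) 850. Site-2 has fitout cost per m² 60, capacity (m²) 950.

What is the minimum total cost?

73000

Cheapest first:
Site-26 at 10: take all 700 m² — 1750 still needed.
Take 850 from Site-F at 30 — need 900 more.
Site-C at 45: take 900 of its 950 — requirement met.
Site-2: unused.
Cost = 700×10 + 850×30 + 900×45 = 73000.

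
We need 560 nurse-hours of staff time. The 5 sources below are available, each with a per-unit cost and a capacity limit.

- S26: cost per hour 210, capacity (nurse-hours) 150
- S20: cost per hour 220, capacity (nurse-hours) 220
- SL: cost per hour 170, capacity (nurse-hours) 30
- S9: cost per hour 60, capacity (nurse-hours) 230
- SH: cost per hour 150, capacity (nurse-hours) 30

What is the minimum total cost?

81300

Use sources in increasing cost order.
S9 (60): use full 230 — 330 nurse-hours to go.
SH at 150: take all 30 nurse-hours — 300 still needed.
SL at 170: take all 30 nurse-hours — 270 still needed.
Take 150 from S26 at 210 — need 120 more.
S20 at 220: take 120 of its 220 — requirement met.
Cost = 230×60 + 30×150 + 30×170 + 150×210 + 120×220 = 81300.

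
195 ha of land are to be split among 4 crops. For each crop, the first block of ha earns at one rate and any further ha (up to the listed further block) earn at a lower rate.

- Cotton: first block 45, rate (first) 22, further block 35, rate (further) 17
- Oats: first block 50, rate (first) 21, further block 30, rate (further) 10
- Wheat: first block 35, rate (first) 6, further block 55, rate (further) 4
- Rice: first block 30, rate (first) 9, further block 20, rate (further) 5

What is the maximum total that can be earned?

3235

Treat each block as its own option and order by rate: Cotton/first 22 > Oats/first 21 > Cotton/second 17 > Oats/second 10 > Rice/first 9 > Wheat/first 6 > Rice/second 5 > Wheat/second 4.
Fill Cotton first block (45 at 22) → 150 left.
Oats first at 21: fill all 50 → 100 left.
Cotton second at 17: fill all 35 → 65 left.
Oats/second (10): +30 → 35 left.
Fill Rice first block (30 at 9) → 5 left.
Wheat first at 6: only 5 left, fill 5.
Total = 22×45 + 21×50 + 17×35 + 10×30 + 9×30 + 6×5 = 3235.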